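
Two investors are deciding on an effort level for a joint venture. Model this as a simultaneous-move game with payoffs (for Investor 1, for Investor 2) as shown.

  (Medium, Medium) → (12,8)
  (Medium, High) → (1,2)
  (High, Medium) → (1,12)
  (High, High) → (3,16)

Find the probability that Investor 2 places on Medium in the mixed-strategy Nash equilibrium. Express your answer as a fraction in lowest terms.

2/13

Investor 2's mix q on Medium must make Investor 1 indifferent between Medium and High.
Investor 1's payoff from Medium: 12q + 1(1−q). From High: 1q + 3(1−q).
Set equal: 11q = 2(1−q) → q = 2/13.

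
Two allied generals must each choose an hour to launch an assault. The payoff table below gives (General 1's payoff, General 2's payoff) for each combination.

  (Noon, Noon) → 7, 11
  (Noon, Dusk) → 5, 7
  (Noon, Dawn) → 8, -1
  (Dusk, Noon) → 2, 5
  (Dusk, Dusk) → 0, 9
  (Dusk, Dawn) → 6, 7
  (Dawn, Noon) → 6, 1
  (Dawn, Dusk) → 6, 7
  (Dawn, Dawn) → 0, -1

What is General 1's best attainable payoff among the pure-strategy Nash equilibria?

Both Noon is a pure NE (General 1: 7 ≥ 6; General 2: 11 ≥ 7). General 1 gets 7.
(Dawn, Dusk) is a pure NE (General 1: 6 ≥ 5; General 2: 7 ≥ 1). General 1 gets 6.
Every other cell has a profitable deviation for at least one player. Highest of {7, 6} is 7.

7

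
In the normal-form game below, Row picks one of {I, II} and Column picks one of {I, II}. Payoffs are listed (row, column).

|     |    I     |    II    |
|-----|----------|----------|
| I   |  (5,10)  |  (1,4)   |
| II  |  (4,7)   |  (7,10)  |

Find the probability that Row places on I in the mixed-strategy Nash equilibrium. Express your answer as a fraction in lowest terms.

Row's mix p on I must make Column indifferent between I and II.
Column's payoff from I: 10p + 7(1−p). From II: 4p + 10(1−p).
Set equal: 6p = 3(1−p) → p = 3/9 = 1/3.

1/3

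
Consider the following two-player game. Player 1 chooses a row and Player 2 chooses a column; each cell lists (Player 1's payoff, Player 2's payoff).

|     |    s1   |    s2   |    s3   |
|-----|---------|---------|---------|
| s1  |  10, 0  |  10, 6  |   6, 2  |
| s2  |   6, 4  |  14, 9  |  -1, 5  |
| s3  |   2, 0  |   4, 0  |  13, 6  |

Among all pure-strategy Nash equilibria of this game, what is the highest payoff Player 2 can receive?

9

Both s2 is a pure NE (Player 1: 14 ≥ 10; Player 2: 9 ≥ 5). Player 2 gets 9.
Both s3 is a pure NE (Player 1: 13 ≥ 6; Player 2: 6 ≥ 0). Player 2 gets 6.
Every other cell has a profitable deviation for at least one player. Highest of {9, 6} is 9.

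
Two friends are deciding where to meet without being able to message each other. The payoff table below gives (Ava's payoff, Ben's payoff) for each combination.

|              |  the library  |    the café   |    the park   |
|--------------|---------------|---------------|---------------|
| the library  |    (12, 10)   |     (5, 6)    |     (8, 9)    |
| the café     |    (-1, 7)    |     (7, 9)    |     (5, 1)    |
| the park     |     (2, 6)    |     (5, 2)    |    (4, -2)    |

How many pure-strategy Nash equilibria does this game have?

Both the library: Ava gets 12 (best alternative 2); Ben gets 10 (best alternative 9). Neither deviates — NE.
Both the café: Ava gets 7 (best alternative 5); Ben gets 9 (best alternative 7). Neither deviates — NE.
Both the park is not a NE: Ava would switch to the library (8 > 4).
No other cell survives both best-response checks, so there are 2 pure NE.

2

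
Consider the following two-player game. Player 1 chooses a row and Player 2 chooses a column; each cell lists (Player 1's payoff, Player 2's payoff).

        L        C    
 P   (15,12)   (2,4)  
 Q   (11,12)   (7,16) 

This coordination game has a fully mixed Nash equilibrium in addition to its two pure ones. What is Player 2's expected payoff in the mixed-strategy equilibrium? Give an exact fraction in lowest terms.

12

Player 1 mixes with probability p on P, chosen so Player 2 is indifferent: 12p + 12(1−p) = 4p + 16(1−p) gives p = 1/3.
Player 2's expected payoff is 12·1/3 + 12·2/3 = 12.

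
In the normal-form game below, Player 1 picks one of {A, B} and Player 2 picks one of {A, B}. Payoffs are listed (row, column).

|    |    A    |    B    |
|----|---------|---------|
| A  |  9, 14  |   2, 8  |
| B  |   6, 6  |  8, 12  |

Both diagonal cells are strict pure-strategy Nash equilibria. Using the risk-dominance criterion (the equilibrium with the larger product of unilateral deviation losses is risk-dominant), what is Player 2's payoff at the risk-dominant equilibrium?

At both A: Player 1 loses 9 − 6 = 3 by deviating; Player 2 loses 14 − 8 = 6. Product = 3·6 = 18.
At both B: Player 1 loses 8 − 2 = 6 by deviating; Player 2 loses 12 − 6 = 6. Product = 6·6 = 36.
36 > 18, so both B is risk-dominant. Player 2's payoff there is 12.

12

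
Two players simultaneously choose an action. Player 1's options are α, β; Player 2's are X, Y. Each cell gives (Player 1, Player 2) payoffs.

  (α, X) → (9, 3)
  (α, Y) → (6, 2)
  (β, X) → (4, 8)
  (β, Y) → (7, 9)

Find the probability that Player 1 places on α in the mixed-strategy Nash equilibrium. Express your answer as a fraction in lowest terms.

Player 1's mix p on α must make Player 2 indifferent between X and Y.
Player 2's payoff from X: 3p + 8(1−p). From Y: 2p + 9(1−p).
Set equal: 1p = 1(1−p) → p = 1/2.

1/2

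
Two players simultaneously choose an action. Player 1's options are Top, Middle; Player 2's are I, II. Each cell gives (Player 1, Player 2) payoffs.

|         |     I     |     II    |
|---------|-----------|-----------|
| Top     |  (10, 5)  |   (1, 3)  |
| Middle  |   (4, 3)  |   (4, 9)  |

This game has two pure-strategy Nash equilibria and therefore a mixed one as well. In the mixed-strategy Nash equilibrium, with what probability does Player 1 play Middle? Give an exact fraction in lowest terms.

1/4

Player 1's mix p on Top must make Player 2 indifferent between I and II.
Player 2's payoff from I: 5p + 3(1−p). From II: 3p + 9(1−p).
Set equal: 2p = 6(1−p) → p = 6/8 = 3/4.
Probability on Middle is 1 − 3/4 = 1/4.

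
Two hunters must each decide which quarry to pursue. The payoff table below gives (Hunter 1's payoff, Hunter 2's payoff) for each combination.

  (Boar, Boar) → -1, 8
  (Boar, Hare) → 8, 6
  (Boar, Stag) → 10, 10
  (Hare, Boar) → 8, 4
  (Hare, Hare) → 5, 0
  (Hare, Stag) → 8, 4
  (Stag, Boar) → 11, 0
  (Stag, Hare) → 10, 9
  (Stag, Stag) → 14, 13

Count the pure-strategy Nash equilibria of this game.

Both Stag: Hunter 1 gets 14 (best alternative 10); Hunter 2 gets 13 (best alternative 9). Neither deviates — NE.
Both Hare is not a NE: Hunter 1 would switch to Stag (10 > 5).
No other cell survives both best-response checks, so there is 1 pure NE.

1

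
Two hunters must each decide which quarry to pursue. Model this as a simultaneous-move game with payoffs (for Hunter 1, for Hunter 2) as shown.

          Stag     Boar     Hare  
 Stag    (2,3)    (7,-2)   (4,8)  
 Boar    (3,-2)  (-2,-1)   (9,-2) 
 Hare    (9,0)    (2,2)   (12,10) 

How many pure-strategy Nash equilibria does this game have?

Both Hare: Hunter 1 gets 12 (best alternative 9); Hunter 2 gets 10 (best alternative 2). Neither deviates — NE.
Both Stag is not a NE: Hunter 1 would switch to Hare (9 > 2).
No other cell survives both best-response checks, so there is 1 pure NE.

1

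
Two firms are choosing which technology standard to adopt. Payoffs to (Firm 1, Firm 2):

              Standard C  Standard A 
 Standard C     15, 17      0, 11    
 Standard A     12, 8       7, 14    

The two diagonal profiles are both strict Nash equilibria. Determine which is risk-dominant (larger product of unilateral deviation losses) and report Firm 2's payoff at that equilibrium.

At both Standard C: Firm 1 loses 15 − 12 = 3 by deviating; Firm 2 loses 17 − 11 = 6. Product = 3·6 = 18.
At both Standard A: Firm 1 loses 7 − 0 = 7 by deviating; Firm 2 loses 14 − 8 = 6. Product = 7·6 = 42.
42 > 18, so both Standard A is risk-dominant. Firm 2's payoff there is 14.

14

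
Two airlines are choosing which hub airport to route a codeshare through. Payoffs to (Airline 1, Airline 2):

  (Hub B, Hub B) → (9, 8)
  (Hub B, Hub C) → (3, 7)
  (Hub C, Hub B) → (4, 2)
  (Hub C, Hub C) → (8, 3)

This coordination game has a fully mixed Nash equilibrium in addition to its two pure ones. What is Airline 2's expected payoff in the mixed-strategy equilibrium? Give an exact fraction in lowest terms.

5

Airline 1 mixes with probability p on Hub B, chosen so Airline 2 is indifferent: 8p + 2(1−p) = 7p + 3(1−p) gives p = 1/2.
Airline 2's expected payoff is 8·1/2 + 2·1/2 = 5.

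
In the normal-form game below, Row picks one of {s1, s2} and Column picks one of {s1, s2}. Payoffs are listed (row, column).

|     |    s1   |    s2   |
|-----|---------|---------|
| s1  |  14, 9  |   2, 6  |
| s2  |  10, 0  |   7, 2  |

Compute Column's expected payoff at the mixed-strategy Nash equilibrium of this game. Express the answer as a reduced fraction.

Row mixes with probability p on s1, chosen so Column is indifferent: 9p + 0(1−p) = 6p + 2(1−p) gives p = 2/5.
Column's expected payoff is 9·2/5 + 0·3/5 = 18/5.

18/5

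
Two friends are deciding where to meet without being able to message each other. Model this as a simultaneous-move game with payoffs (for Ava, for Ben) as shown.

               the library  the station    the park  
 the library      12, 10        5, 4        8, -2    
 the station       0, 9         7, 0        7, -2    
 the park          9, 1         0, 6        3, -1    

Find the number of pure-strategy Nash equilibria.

1

Both the library: Ava gets 12 (best alternative 9); Ben gets 10 (best alternative 4). Neither deviates — NE.
Both the park is not a NE: Ava would switch to the library (8 > 3).
No other cell survives both best-response checks, so there is 1 pure NE.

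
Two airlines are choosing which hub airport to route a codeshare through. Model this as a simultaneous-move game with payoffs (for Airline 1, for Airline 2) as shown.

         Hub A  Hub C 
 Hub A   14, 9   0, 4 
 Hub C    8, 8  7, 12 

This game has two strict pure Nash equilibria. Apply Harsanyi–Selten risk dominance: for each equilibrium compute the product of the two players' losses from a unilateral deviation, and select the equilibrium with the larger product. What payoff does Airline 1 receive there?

At both Hub A: Airline 1 loses 14 − 8 = 6 by deviating; Airline 2 loses 9 − 4 = 5. Product = 6·5 = 30.
At both Hub C: Airline 1 loses 7 − 0 = 7 by deviating; Airline 2 loses 12 − 8 = 4. Product = 7·4 = 28.
30 > 28, so both Hub A is risk-dominant. Airline 1's payoff there is 14.

14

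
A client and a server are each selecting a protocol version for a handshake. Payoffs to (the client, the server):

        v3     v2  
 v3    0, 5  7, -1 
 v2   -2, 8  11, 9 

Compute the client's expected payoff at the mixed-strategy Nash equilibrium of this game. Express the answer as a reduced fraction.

7/3

The server mixes with probability q on v3, chosen so the client is indifferent: 0q + 7(1−q) = (-2)q + 11(1−q) gives q = 2/3.
The client's expected payoff (from either row, since indifferent) is 0·2/3 + 7·1/3 = 7/3.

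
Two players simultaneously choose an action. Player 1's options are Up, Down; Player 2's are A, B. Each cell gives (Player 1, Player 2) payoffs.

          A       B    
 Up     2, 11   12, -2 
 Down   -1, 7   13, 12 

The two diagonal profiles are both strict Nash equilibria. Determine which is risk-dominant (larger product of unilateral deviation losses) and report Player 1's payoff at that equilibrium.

2

At (Up, A): Player 1 loses 2 − (-1) = 3 by deviating; Player 2 loses 11 − (-2) = 13. Product = 3·13 = 39.
At (Down, B): Player 1 loses 13 − 12 = 1 by deviating; Player 2 loses 12 − 7 = 5. Product = 1·5 = 5.
39 > 5, so (Up, A) is risk-dominant. Player 1's payoff there is 2.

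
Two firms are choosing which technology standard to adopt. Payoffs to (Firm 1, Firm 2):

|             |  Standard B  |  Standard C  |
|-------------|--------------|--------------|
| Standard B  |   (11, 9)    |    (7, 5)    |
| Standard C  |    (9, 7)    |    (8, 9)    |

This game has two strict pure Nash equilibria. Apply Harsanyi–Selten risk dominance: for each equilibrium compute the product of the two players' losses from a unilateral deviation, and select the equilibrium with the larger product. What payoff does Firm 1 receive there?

11

At both Standard B: Firm 1 loses 11 − 9 = 2 by deviating; Firm 2 loses 9 − 5 = 4. Product = 2·4 = 8.
At both Standard C: Firm 1 loses 8 − 7 = 1 by deviating; Firm 2 loses 9 − 7 = 2. Product = 1·2 = 2.
8 > 2, so both Standard B is risk-dominant. Firm 1's payoff there is 11.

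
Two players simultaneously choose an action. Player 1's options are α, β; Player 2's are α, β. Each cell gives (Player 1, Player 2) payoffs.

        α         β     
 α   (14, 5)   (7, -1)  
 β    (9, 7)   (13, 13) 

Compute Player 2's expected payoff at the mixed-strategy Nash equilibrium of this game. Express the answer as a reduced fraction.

6

Player 1 mixes with probability p on α, chosen so Player 2 is indifferent: 5p + 7(1−p) = (-1)p + 13(1−p) gives p = 1/2.
Player 2's expected payoff is 5·1/2 + 7·1/2 = 6.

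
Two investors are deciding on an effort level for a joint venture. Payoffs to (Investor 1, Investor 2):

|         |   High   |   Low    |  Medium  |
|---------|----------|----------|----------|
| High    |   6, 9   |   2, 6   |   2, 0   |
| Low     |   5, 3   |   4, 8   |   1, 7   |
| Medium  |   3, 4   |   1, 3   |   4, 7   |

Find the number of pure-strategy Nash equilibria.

Both High: Investor 1 gets 6 (best alternative 5); Investor 2 gets 9 (best alternative 6). Neither deviates — NE.
Both Low: Investor 1 gets 4 (best alternative 2); Investor 2 gets 8 (best alternative 7). Neither deviates — NE.
Both Medium: Investor 1 gets 4 (best alternative 2); Investor 2 gets 7 (best alternative 4). Neither deviates — NE.
(High, Low) is not a NE: Investor 1 would switch to Low (4 > 2).
No other cell survives both best-response checks, so there are 3 pure NE.

3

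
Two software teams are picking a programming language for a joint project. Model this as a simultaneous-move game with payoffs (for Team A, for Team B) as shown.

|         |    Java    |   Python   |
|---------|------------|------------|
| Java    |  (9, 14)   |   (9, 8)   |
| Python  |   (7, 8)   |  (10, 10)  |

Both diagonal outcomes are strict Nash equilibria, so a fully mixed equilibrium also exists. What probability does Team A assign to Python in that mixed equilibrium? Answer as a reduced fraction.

Team A's mix p on Java must make Team B indifferent between Java and Python.
Team B's payoff from Java: 14p + 8(1−p). From Python: 8p + 10(1−p).
Set equal: 6p = 2(1−p) → p = 2/8 = 1/4.
Probability on Python is 1 − 1/4 = 3/4.

3/4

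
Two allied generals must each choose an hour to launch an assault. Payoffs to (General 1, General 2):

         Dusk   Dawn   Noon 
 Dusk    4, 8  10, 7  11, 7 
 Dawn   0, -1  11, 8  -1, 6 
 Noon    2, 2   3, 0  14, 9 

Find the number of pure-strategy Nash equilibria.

Both Dusk: General 1 gets 4 (best alternative 2); General 2 gets 8 (best alternative 7). Neither deviates — NE.
Both Dawn: General 1 gets 11 (best alternative 10); General 2 gets 8 (best alternative 6). Neither deviates — NE.
Both Noon: General 1 gets 14 (best alternative 11); General 2 gets 9 (best alternative 2). Neither deviates — NE.
(Noon, Dusk) is not a NE: General 1 would switch to Dusk (4 > 2).
No other cell survives both best-response checks, so there are 3 pure NE.

3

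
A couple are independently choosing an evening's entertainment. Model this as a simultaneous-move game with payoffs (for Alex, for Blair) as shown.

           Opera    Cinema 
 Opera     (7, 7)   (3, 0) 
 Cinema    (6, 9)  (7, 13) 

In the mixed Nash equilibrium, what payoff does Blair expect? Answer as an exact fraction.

91/11

Alex mixes with probability p on Opera, chosen so Blair is indifferent: 7p + 9(1−p) = 0p + 13(1−p) gives p = 4/11.
Blair's expected payoff is 7·4/11 + 9·7/11 = 91/11.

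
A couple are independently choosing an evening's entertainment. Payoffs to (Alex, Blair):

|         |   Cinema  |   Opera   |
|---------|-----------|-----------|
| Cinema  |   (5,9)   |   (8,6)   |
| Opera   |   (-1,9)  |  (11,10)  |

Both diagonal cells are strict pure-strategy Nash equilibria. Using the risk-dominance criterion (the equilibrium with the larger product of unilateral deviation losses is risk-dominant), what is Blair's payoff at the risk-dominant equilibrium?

9

At both Cinema: Alex loses 5 − (-1) = 6 by deviating; Blair loses 9 − 6 = 3. Product = 6·3 = 18.
At both Opera: Alex loses 11 − 8 = 3 by deviating; Blair loses 10 − 9 = 1. Product = 3·1 = 3.
18 > 3, so both Cinema is risk-dominant. Blair's payoff there is 9.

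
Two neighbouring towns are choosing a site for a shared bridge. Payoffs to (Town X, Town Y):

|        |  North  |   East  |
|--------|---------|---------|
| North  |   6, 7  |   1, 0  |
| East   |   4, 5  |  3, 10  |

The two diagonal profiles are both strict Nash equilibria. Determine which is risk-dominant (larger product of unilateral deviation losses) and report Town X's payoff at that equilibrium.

6

At both North: Town X loses 6 − 4 = 2 by deviating; Town Y loses 7 − 0 = 7. Product = 2·7 = 14.
At both East: Town X loses 3 − 1 = 2 by deviating; Town Y loses 10 − 5 = 5. Product = 2·5 = 10.
14 > 10, so both North is risk-dominant. Town X's payoff there is 6.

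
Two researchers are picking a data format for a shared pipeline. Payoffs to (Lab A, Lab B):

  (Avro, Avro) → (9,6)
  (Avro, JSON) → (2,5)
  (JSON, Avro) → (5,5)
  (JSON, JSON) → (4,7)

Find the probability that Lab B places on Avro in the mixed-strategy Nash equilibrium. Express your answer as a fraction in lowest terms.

Lab B's mix q on Avro must make Lab A indifferent between Avro and JSON.
Lab A's payoff from Avro: 9q + 2(1−q). From JSON: 5q + 4(1−q).
Set equal: 4q = 2(1−q) → q = 2/6 = 1/3.

1/3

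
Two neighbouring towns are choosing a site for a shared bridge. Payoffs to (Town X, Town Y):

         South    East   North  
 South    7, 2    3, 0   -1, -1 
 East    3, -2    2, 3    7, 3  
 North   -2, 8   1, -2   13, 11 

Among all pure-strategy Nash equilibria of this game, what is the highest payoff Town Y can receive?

Both South is a pure NE (Town X: 7 ≥ 3; Town Y: 2 ≥ 0). Town Y gets 2.
Both North is a pure NE (Town X: 13 ≥ 7; Town Y: 11 ≥ 8). Town Y gets 11.
Every other cell has a profitable deviation for at least one player. Highest of {2, 11} is 11.

11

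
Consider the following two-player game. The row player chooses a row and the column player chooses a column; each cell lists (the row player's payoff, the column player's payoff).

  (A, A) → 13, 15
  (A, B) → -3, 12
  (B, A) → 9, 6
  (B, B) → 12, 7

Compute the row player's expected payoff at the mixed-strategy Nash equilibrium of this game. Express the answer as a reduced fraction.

The column player mixes with probability q on A, chosen so the row player is indifferent: 13q + (-3)(1−q) = 9q + 12(1−q) gives q = 15/19.
The row player's expected payoff (from either row, since indifferent) is 13·15/19 + (-3)·4/19 = 183/19.

183/19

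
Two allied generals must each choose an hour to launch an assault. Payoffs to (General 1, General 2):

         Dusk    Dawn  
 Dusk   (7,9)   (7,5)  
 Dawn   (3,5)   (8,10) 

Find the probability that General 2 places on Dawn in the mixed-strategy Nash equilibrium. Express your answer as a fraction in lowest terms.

General 2's mix q on Dusk must make General 1 indifferent between Dusk and Dawn.
General 1's payoff from Dusk: 7q + 7(1−q). From Dawn: 3q + 8(1−q).
Set equal: 4q = 1(1−q) → q = 1/5.
Probability on Dawn is 1 − 1/5 = 4/5.

4/5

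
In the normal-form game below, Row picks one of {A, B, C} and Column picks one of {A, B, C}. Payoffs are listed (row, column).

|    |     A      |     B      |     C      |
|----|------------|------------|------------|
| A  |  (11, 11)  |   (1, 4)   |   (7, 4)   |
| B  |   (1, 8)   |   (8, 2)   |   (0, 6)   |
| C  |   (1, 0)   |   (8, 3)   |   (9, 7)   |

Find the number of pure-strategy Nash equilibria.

Both A: Row gets 11 (best alternative 1); Column gets 11 (best alternative 4). Neither deviates — NE.
Both C: Row gets 9 (best alternative 7); Column gets 7 (best alternative 3). Neither deviates — NE.
Both B is not a NE: Column would switch to A (8 > 2).
No other cell survives both best-response checks, so there are 2 pure NE.

2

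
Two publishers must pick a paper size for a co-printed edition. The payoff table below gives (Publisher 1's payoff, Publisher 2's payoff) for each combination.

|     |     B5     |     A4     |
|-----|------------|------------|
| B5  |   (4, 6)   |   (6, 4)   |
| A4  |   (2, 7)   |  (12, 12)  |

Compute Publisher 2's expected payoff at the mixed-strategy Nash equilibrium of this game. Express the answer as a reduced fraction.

Publisher 1 mixes with probability p on B5, chosen so Publisher 2 is indifferent: 6p + 7(1−p) = 4p + 12(1−p) gives p = 5/7.
Publisher 2's expected payoff is 6·5/7 + 7·2/7 = 44/7.

44/7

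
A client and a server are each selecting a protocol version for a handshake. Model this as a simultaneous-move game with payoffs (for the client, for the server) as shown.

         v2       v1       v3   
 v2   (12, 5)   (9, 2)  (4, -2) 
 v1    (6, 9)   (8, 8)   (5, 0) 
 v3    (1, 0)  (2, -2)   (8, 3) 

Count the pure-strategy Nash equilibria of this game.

Both v2: the client gets 12 (best alternative 6); the server gets 5 (best alternative 2). Neither deviates — NE.
Both v3: the client gets 8 (best alternative 5); the server gets 3 (best alternative 0). Neither deviates — NE.
Both v1 is not a NE: the client would switch to v2 (9 > 8).
No other cell survives both best-response checks, so there are 2 pure NE.

2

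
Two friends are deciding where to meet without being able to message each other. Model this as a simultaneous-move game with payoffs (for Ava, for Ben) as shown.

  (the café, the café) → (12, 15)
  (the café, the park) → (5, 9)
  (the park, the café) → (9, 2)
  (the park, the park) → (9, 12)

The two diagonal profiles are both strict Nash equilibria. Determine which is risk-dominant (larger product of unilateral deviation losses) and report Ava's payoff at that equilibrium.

9

At both the café: Ava loses 12 − 9 = 3 by deviating; Ben loses 15 − 9 = 6. Product = 3·6 = 18.
At both the park: Ava loses 9 − 5 = 4 by deviating; Ben loses 12 − 2 = 10. Product = 4·10 = 40.
40 > 18, so both the park is risk-dominant. Ava's payoff there is 9.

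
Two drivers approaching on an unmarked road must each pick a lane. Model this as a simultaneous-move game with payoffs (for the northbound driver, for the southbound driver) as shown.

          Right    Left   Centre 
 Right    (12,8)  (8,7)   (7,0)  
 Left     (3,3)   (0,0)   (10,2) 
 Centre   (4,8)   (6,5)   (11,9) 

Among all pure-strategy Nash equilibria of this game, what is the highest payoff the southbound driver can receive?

Both Right is a pure NE (the northbound driver: 12 ≥ 4; the southbound driver: 8 ≥ 7). The southbound driver gets 8.
Both Centre is a pure NE (the northbound driver: 11 ≥ 10; the southbound driver: 9 ≥ 8). The southbound driver gets 9.
Every other cell has a profitable deviation for at least one player. Highest of {8, 9} is 9.

9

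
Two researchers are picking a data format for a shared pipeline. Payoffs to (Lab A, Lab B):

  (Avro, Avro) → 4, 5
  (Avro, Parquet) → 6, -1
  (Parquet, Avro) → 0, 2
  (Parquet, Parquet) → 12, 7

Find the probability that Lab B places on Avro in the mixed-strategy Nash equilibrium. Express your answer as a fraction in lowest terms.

Lab B's mix q on Avro must make Lab A indifferent between Avro and Parquet.
Lab A's payoff from Avro: 4q + 6(1−q). From Parquet: 0q + 12(1−q).
Set equal: 4q = 6(1−q) → q = 6/10 = 3/5.

3/5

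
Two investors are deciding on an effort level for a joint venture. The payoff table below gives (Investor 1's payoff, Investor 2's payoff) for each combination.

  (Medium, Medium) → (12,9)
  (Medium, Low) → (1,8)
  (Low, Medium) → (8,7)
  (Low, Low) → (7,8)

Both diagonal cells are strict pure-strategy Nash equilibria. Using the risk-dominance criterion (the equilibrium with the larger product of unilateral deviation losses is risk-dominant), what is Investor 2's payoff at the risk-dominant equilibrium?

At both Medium: Investor 1 loses 12 − 8 = 4 by deviating; Investor 2 loses 9 − 8 = 1. Product = 4·1 = 4.
At both Low: Investor 1 loses 7 − 1 = 6 by deviating; Investor 2 loses 8 − 7 = 1. Product = 6·1 = 6.
6 > 4, so both Low is risk-dominant. Investor 2's payoff there is 8.

8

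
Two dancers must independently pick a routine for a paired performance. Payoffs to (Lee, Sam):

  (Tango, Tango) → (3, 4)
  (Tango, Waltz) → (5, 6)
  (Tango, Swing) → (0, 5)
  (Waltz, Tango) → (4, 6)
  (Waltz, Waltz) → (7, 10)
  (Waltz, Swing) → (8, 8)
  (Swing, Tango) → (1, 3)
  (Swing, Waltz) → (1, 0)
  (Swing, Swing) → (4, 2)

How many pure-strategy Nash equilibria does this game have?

Both Waltz: Lee gets 7 (best alternative 5); Sam gets 10 (best alternative 8). Neither deviates — NE.
Both Swing is not a NE: Lee would switch to Waltz (8 > 4).
No other cell survives both best-response checks, so there is 1 pure NE.

1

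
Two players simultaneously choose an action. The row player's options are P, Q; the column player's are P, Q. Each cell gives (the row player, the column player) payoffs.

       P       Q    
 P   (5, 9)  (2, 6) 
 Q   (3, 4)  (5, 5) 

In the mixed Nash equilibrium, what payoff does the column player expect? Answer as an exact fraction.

The row player mixes with probability p on P, chosen so the column player is indifferent: 9p + 4(1−p) = 6p + 5(1−p) gives p = 1/4.
The column player's expected payoff is 9·1/4 + 4·3/4 = 21/4.

21/4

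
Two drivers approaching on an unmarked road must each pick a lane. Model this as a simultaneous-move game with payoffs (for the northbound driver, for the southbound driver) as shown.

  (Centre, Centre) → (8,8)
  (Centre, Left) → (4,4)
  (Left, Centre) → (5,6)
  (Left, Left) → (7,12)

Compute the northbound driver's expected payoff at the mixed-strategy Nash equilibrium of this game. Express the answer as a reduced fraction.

The southbound driver mixes with probability q on Centre, chosen so the northbound driver is indifferent: 8q + 4(1−q) = 5q + 7(1−q) gives q = 1/2.
The northbound driver's expected payoff (from either row, since indifferent) is 8·1/2 + 4·1/2 = 6.

6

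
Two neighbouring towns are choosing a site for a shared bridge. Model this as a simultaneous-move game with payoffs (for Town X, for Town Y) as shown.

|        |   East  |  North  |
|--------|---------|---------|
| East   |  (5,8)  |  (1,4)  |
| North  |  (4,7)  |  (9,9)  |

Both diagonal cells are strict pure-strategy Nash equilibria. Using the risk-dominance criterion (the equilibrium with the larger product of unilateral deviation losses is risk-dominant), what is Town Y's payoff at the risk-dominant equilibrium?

At both East: Town X loses 5 − 4 = 1 by deviating; Town Y loses 8 − 4 = 4. Product = 1·4 = 4.
At both North: Town X loses 9 − 1 = 8 by deviating; Town Y loses 9 − 7 = 2. Product = 8·2 = 16.
16 > 4, so both North is risk-dominant. Town Y's payoff there is 9.

9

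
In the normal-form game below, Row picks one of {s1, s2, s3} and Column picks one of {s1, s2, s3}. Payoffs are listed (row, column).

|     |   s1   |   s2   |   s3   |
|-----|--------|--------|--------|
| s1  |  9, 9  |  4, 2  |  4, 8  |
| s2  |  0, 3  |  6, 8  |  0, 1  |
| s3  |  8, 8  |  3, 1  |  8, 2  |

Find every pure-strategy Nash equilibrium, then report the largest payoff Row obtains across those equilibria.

9

Both s1 is a pure NE (Row: 9 ≥ 8; Column: 9 ≥ 8). Row gets 9.
Both s2 is a pure NE (Row: 6 ≥ 4; Column: 8 ≥ 3). Row gets 6.
Every other cell has a profitable deviation for at least one player. Highest of {9, 6} is 9.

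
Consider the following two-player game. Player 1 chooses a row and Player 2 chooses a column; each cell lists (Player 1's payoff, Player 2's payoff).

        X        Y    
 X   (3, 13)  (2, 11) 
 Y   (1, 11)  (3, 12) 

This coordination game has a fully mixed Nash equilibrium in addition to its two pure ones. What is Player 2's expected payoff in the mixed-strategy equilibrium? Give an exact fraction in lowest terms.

Player 1 mixes with probability p on X, chosen so Player 2 is indifferent: 13p + 11(1−p) = 11p + 12(1−p) gives p = 1/3.
Player 2's expected payoff is 13·1/3 + 11·2/3 = 35/3.

35/3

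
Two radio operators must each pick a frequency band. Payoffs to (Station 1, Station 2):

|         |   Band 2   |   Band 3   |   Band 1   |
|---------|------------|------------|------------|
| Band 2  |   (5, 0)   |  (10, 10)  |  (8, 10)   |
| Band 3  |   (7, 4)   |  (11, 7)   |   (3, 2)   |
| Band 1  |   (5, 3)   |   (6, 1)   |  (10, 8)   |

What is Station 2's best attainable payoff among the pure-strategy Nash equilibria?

8

Both Band 3 is a pure NE (Station 1: 11 ≥ 10; Station 2: 7 ≥ 4). Station 2 gets 7.
Both Band 1 is a pure NE (Station 1: 10 ≥ 8; Station 2: 8 ≥ 3). Station 2 gets 8.
Every other cell has a profitable deviation for at least one player. Highest of {7, 8} is 8.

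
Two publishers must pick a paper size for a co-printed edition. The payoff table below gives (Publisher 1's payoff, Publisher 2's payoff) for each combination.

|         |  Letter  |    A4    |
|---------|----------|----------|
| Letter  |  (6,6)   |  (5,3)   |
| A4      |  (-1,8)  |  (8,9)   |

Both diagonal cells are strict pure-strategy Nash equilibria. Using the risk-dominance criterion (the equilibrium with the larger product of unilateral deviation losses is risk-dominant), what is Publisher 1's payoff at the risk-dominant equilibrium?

6

At both Letter: Publisher 1 loses 6 − (-1) = 7 by deviating; Publisher 2 loses 6 − 3 = 3. Product = 7·3 = 21.
At both A4: Publisher 1 loses 8 − 5 = 3 by deviating; Publisher 2 loses 9 − 8 = 1. Product = 3·1 = 3.
21 > 3, so both Letter is risk-dominant. Publisher 1's payoff there is 6.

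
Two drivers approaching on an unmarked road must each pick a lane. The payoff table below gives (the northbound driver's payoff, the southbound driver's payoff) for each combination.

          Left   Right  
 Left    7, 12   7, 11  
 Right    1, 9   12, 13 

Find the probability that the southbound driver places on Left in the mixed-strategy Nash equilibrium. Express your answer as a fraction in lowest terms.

5/11

The southbound driver's mix q on Left must make the northbound driver indifferent between Left and Right.
The northbound driver's payoff from Left: 7q + 7(1−q). From Right: 1q + 12(1−q).
Set equal: 6q = 5(1−q) → q = 5/11.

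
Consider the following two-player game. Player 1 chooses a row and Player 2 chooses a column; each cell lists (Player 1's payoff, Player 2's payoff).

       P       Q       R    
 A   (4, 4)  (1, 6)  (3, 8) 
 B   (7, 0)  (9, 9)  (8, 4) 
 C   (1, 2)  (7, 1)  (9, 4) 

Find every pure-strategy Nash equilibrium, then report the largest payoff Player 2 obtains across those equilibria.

(B, Q) is a pure NE (Player 1: 9 ≥ 7; Player 2: 9 ≥ 4). Player 2 gets 9.
(C, R) is a pure NE (Player 1: 9 ≥ 8; Player 2: 4 ≥ 2). Player 2 gets 4.
Every other cell has a profitable deviation for at least one player. Highest of {9, 4} is 9.

9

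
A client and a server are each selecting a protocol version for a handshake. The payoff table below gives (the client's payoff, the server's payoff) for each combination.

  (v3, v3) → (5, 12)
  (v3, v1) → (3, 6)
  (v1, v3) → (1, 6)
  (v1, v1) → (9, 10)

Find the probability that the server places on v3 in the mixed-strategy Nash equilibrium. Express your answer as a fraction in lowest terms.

3/5

The server's mix q on v3 must make the client indifferent between v3 and v1.
The client's payoff from v3: 5q + 3(1−q). From v1: 1q + 9(1−q).
Set equal: 4q = 6(1−q) → q = 6/10 = 3/5.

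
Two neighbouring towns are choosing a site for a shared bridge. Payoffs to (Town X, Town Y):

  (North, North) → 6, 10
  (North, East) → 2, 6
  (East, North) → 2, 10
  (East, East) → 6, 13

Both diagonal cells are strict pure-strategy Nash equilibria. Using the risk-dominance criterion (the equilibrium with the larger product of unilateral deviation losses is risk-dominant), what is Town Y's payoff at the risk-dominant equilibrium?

At both North: Town X loses 6 − 2 = 4 by deviating; Town Y loses 10 − 6 = 4. Product = 4·4 = 16.
At both East: Town X loses 6 − 2 = 4 by deviating; Town Y loses 13 − 10 = 3. Product = 4·3 = 12.
16 > 12, so both North is risk-dominant. Town Y's payoff there is 10.

10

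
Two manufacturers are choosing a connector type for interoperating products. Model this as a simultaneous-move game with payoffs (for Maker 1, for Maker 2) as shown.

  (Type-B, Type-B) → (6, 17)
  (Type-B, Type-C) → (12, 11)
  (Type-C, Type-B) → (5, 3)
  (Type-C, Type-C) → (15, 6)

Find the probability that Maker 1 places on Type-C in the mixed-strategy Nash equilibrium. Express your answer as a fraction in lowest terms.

Maker 1's mix p on Type-B must make Maker 2 indifferent between Type-B and Type-C.
Maker 2's payoff from Type-B: 17p + 3(1−p). From Type-C: 11p + 6(1−p).
Set equal: 6p = 3(1−p) → p = 3/9 = 1/3.
Probability on Type-C is 1 − 1/3 = 2/3.

2/3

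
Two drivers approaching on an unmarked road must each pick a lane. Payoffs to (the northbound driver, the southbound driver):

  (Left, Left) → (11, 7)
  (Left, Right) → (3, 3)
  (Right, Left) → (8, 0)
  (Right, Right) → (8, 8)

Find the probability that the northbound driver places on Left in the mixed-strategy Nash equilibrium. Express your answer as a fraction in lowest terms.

2/3

The northbound driver's mix p on Left must make the southbound driver indifferent between Left and Right.
The southbound driver's payoff from Left: 7p + 0(1−p). From Right: 3p + 8(1−p).
Set equal: 4p = 8(1−p) → p = 8/12 = 2/3.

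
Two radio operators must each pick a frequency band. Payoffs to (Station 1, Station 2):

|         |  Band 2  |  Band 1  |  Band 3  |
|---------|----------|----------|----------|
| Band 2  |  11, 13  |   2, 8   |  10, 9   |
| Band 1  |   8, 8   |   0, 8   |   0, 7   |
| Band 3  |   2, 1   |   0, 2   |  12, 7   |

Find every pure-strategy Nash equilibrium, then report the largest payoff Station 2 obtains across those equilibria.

Both Band 2 is a pure NE (Station 1: 11 ≥ 8; Station 2: 13 ≥ 9). Station 2 gets 13.
Both Band 3 is a pure NE (Station 1: 12 ≥ 10; Station 2: 7 ≥ 2). Station 2 gets 7.
Every other cell has a profitable deviation for at least one player. Highest of {13, 7} is 13.

13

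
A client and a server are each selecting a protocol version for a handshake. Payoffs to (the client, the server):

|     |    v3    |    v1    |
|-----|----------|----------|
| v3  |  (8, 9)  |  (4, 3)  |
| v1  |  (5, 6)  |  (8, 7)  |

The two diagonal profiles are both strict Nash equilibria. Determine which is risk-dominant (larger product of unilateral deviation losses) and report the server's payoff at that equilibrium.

At both v3: the client loses 8 − 5 = 3 by deviating; the server loses 9 − 3 = 6. Product = 3·6 = 18.
At both v1: the client loses 8 − 4 = 4 by deviating; the server loses 7 − 6 = 1. Product = 4·1 = 4.
18 > 4, so both v3 is risk-dominant. The server's payoff there is 9.

9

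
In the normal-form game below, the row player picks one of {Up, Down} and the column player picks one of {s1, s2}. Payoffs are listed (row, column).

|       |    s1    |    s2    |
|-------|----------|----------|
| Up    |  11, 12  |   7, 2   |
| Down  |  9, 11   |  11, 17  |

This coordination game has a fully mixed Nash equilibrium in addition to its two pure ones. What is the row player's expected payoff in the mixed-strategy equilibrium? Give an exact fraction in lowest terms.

The column player mixes with probability q on s1, chosen so the row player is indifferent: 11q + 7(1−q) = 9q + 11(1−q) gives q = 2/3.
The row player's expected payoff (from either row, since indifferent) is 11·2/3 + 7·1/3 = 29/3.

29/3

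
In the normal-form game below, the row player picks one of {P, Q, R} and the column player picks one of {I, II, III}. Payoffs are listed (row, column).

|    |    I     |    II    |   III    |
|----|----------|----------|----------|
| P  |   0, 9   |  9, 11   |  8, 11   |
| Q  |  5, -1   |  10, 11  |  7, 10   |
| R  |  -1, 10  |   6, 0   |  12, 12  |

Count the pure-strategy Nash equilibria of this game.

(Q, II): the row player gets 10 (best alternative 9); the column player gets 11 (best alternative 10). Neither deviates — NE.
(R, III): the row player gets 12 (best alternative 8); the column player gets 12 (best alternative 10). Neither deviates — NE.
(P, I) is not a NE: the row player would switch to Q (5 > 0).
No other cell survives both best-response checks, so there are 2 pure NE.

2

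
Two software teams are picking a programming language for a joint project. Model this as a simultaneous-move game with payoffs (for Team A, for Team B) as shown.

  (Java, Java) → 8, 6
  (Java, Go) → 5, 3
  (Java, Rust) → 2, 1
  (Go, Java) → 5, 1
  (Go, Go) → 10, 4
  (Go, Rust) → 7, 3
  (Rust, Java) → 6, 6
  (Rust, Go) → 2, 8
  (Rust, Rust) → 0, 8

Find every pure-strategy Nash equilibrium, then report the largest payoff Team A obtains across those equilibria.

Both Java is a pure NE (Team A: 8 ≥ 6; Team B: 6 ≥ 3). Team A gets 8.
Both Go is a pure NE (Team A: 10 ≥ 5; Team B: 4 ≥ 3). Team A gets 10.
Every other cell has a profitable deviation for at least one player. Highest of {8, 10} is 10.

10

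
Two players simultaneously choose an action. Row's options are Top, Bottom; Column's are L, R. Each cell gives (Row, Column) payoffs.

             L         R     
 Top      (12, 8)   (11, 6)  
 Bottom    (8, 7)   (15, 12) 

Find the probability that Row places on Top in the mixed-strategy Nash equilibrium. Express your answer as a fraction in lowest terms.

5/7

Row's mix p on Top must make Column indifferent between L and R.
Column's payoff from L: 8p + 7(1−p). From R: 6p + 12(1−p).
Set equal: 2p = 5(1−p) → p = 5/7.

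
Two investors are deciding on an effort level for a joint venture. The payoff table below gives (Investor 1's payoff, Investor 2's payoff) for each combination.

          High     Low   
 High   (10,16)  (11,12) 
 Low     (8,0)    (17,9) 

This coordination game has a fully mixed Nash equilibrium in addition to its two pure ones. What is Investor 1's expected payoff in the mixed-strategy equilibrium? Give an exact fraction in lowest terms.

Investor 2 mixes with probability q on High, chosen so Investor 1 is indifferent: 10q + 11(1−q) = 8q + 17(1−q) gives q = 3/4.
Investor 1's expected payoff (from either row, since indifferent) is 10·3/4 + 11·1/4 = 41/4.

41/4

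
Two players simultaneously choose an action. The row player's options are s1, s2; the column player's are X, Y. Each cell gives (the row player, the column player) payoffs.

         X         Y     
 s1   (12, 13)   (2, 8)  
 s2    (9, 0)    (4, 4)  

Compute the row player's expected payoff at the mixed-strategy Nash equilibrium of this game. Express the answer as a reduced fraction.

The column player mixes with probability q on X, chosen so the row player is indifferent: 12q + 2(1−q) = 9q + 4(1−q) gives q = 2/5.
The row player's expected payoff (from either row, since indifferent) is 12·2/5 + 2·3/5 = 6.

6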